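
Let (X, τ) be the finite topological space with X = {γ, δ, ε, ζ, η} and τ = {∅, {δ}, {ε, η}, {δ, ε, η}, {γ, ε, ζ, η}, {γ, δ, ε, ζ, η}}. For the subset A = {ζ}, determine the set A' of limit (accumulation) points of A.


A' = {γ}

For each x ∈ X, list the open sets U ∈ τ with x ∈ U, then check whether U ∩ (A ∖ {x}) ≠ ∅ for every such U.
  x = γ: opens ∋ x are {γ, ε, ζ, η}, {γ, δ, ε, ζ, η}; each meets A ∖ {γ}, so x IS a limit point.
  x = δ: open {δ} ∋ x has {δ} ∩ (A ∖ {δ}) = ∅, so x is NOT a limit point.
  x = ε: open {ε, η} ∋ x has {ε, η} ∩ (A ∖ {ε}) = ∅, so x is NOT a limit point.
  x = ζ: open {γ, ε, ζ, η} ∋ x has {γ, ε, ζ, η} ∩ (A ∖ {ζ}) = ∅, so x is NOT a limit point.
  x = η: open {ε, η} ∋ x has {ε, η} ∩ (A ∖ {η}) = ∅, so x is NOT a limit point.
Collecting: A' = {γ}.


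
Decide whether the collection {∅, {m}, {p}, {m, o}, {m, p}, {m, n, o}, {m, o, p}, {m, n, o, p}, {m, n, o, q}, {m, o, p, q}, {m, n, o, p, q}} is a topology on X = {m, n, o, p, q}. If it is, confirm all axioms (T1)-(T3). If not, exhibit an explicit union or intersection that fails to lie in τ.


τ is NOT a topology on X.

Axiom (T1): ∅ ∈ τ? Yes; X ∈ τ? Yes.
Axiom (T2/T3): check pairwise unions and intersections of members of τ.
Counterexample for (T3): {m, n, o, q} ∩ {m, o, p, q} = {m, o, q} ∉ τ. Therefore τ is NOT a topology.


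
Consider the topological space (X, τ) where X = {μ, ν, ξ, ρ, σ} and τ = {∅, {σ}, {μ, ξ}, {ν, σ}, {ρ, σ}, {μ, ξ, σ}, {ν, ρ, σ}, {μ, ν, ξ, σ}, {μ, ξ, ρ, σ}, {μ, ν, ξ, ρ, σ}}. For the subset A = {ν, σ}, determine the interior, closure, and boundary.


int(A) = {ν, σ}, cl(A) = {ν, ρ, σ}, ∂A = {ρ}.

Closed sets in (X, τ) are complements of opens:
  closed(X, τ) = {∅, {ν}, {ρ}, {μ, ξ}, {ν, ρ}, {μ, ν, ξ}, {μ, ξ, ρ}, {ν, ρ, σ}, {μ, ν, ξ, ρ}, {μ, ν, ξ, ρ, σ}}.
int(A) = ⋃ {U ∈ τ : U ⊆ A}. Opens contained in A: ∅, {σ}, {ν, σ}.
Taking the union of these: int(A) = {ν, σ}.
cl(A) = ⋂ {C closed : A ⊆ C}. Closed sets containing A: {ν, ρ, σ}, {μ, ν, ξ, ρ, σ}.
Intersecting these: cl(A) = {ν, ρ, σ}.
∂A = cl(A) ∖ int(A) = {ν, ρ, σ} ∖ {ν, σ} = {ρ}.


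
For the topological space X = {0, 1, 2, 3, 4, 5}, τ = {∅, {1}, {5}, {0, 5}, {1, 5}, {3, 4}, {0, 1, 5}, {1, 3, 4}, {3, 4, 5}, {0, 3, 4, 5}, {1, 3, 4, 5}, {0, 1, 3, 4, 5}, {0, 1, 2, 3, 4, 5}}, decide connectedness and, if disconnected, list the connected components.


(X, τ) is connected.

Find clopen sets (U ∈ τ with X ∖ U ∈ τ):
  U = ∅, X ∖ U = {0, 1, 2, 3, 4, 5} — both open, so U is clopen.
  U = {0, 1, 2, 3, 4, 5}, X ∖ U = ∅ — both open, so U is clopen.
Only trivial clopens (∅ and X) exist, so (X, τ) is connected.
Compute connected components by grouping points that agree on all clopens:
  component: {0, 1, 2, 3, 4, 5}


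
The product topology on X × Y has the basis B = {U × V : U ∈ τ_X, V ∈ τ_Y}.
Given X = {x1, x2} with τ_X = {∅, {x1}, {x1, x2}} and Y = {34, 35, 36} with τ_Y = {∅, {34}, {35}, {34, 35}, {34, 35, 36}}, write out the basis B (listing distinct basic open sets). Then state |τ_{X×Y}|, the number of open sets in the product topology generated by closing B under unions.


Basis B = {∅ × ∅, {x1} × {34}, {x1} × {35}, {x1} × {34, 35}, {x1, x2} × {34}, {x1, x2} × {35}, {x1} × {34, 35, 36}, {x1, x2} × {34, 35}, {x1, x2} × {34, 35, 36}}; |τ_{X×Y}| = 14.

Enumerate products U × V with U ∈ τ_X, V ∈ τ_Y (deduplicated):
  ∅ × ∅ = {} (∅)
  {x1} × {34} = {(x1,34)}
  {x1} × {35} = {(x1,35)}
  {x1} × {34, 35} = {(x1,34), (x1,35)}
  {x1, x2} × {34} = {(x1,34), (x2,34)}
  {x1, x2} × {35} = {(x1,35), (x2,35)}
  {x1} × {34, 35, 36} = {(x1,34), (x1,35), (x1,36)}
  {x1, x2} × {34, 35} = {(x1,34), (x1,35), (x2,34), (x2,35)}
  {x1, x2} × {34, 35, 36} = {(x1,34), (x1,35), (x1,36), (x2,34), (x2,35), (x2,36)}
These 9 distinct sets form the basis B.
Close under arbitrary unions to get τ_{X×Y}; counting gives |τ_{X×Y}| = 14.


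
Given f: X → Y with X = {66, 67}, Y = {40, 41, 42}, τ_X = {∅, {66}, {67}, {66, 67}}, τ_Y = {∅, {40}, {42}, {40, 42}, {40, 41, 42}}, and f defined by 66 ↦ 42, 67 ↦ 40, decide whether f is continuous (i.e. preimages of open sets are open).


f IS continuous.

Compute f^{-1}(U) for each U ∈ τ_Y:
  U = ∅: f^{-1}(U) = ∅ ∈ τ_X ✓.
  U = {40}: f^{-1}(U) = {67} ∈ τ_X ✓.
  U = {42}: f^{-1}(U) = {66} ∈ τ_X ✓.
  U = {40, 42}: f^{-1}(U) = {66, 67} ∈ τ_X ✓.
  U = {40, 41, 42}: f^{-1}(U) = {66, 67} ∈ τ_X ✓.
Every preimage lies in τ_X, so f IS continuous.


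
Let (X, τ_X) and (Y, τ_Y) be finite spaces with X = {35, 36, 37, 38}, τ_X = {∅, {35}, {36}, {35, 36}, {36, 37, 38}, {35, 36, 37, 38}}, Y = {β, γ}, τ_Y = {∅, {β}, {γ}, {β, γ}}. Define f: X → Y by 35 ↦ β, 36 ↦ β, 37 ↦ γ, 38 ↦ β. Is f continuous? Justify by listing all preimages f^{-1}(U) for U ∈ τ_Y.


f is NOT continuous.

Compute f^{-1}(U) for each U ∈ τ_Y:
  U = ∅: f^{-1}(U) = ∅ ∈ τ_X ✓.
  U = {β}: f^{-1}(U) = {35, 36, 38} ∉ τ_X ✗.
  U = {γ}: f^{-1}(U) = {37} ∉ τ_X ✗.
  U = {β, γ}: f^{-1}(U) = {35, 36, 37, 38} ∈ τ_X ✓.
Found U = {β} with f^{-1}(U) = {35, 36, 38} not in τ_X. Therefore f is NOT continuous.


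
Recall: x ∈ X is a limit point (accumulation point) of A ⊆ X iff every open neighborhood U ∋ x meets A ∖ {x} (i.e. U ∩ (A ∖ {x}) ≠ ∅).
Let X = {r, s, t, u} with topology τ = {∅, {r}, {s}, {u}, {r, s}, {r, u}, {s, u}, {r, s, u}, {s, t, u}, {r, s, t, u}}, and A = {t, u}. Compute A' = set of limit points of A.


A' = {t}

For each x ∈ X, list the open sets U ∈ τ with x ∈ U, then check whether U ∩ (A ∖ {x}) ≠ ∅ for every such U.
  x = r: open {r} ∋ x has {r} ∩ (A ∖ {r}) = ∅, so x is NOT a limit point.
  x = s: open {s} ∋ x has {s} ∩ (A ∖ {s}) = ∅, so x is NOT a limit point.
  x = t: opens ∋ x are {s, t, u}, {r, s, t, u}; each meets A ∖ {t}, so x IS a limit point.
  x = u: open {u} ∋ x has {u} ∩ (A ∖ {u}) = ∅, so x is NOT a limit point.
Collecting: A' = {t}.


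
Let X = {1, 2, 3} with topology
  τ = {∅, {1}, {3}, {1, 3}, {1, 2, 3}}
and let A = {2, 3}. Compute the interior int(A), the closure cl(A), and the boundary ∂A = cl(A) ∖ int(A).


int(A) = {3}, cl(A) = {2, 3}, ∂A = {2}.

Closed sets in (X, τ) are complements of opens:
  closed(X, τ) = {∅, {2}, {1, 2}, {2, 3}, {1, 2, 3}}.
int(A) = ⋃ {U ∈ τ : U ⊆ A}. Opens contained in A: ∅, {3}.
Taking the union of these: int(A) = {3}.
cl(A) = ⋂ {C closed : A ⊆ C}. Closed sets containing A: {2, 3}, {1, 2, 3}.
Intersecting these: cl(A) = {2, 3}.
∂A = cl(A) ∖ int(A) = {2, 3} ∖ {3} = {2}.


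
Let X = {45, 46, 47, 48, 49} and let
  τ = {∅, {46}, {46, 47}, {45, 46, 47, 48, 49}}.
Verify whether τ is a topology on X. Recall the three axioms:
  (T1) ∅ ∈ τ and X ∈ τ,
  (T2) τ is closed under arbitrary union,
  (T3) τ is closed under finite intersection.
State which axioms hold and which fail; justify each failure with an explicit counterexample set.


τ IS a topology on X.

Axiom (T1): ∅ ∈ τ? Yes; X ∈ τ? Yes.
Axiom (T2/T3): check pairwise unions and intersections of members of τ.
All pairwise intersections and unions checked — each lies in τ. Therefore τ satisfies (T1), (T2), (T3): it IS a topology on X.


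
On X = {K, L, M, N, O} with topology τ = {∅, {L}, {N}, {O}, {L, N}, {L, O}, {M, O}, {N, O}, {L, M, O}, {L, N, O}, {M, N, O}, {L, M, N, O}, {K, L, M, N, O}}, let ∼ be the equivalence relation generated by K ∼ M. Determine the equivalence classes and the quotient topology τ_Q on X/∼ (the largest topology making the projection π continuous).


X/∼ = {[K=M], [L], [N], [O]}; |τ_Q| = 9.

Equivalence classes: [K=M], [L], [N], [O].
Quotient map π: X → X/∼ sends K ↦ [K=M], L ↦ [L], M ↦ [K=M], N ↦ [N], O ↦ [O].
For each subset V ⊆ X/∼, compute π^{-1}(V) ⊆ X and check whether π^{-1}(V) ∈ τ. V is open in τ_Q iff π^{-1}(V) ∈ τ.
  V = {}: π^{-1}(V) = ∅ ∈ τ ✓.
  V = {[K=M]}: π^{-1}(V) = {K, M} ∉ τ ✗.
  V = {[L]}: π^{-1}(V) = {L} ∈ τ ✓.
  V = {[K=M], [L]}: π^{-1}(V) = {K, L, M} ∉ τ ✗.
  V = {[N]}: π^{-1}(V) = {N} ∈ τ ✓.
  V = {[K=M], [N]}: π^{-1}(V) = {K, M, N} ∉ τ ✗.
  V = {[L], [N]}: π^{-1}(V) = {L, N} ∈ τ ✓.
  V = {[K=M], [L], [N]}: π^{-1}(V) = {K, L, M, N} ∉ τ ✗.
  V = {[O]}: π^{-1}(V) = {O} ∈ τ ✓.
  V = {[K=M], [O]}: π^{-1}(V) = {K, M, O} ∉ τ ✗.
  V = {[L], [O]}: π^{-1}(V) = {L, O} ∈ τ ✓.
  V = {[K=M], [L], [O]}: π^{-1}(V) = {K, L, M, O} ∉ τ ✗.
  V = {[N], [O]}: π^{-1}(V) = {N, O} ∈ τ ✓.
  V = {[K=M], [N], [O]}: π^{-1}(V) = {K, M, N, O} ∉ τ ✗.
  V = {[L], [N], [O]}: π^{-1}(V) = {L, N, O} ∈ τ ✓.
  V = {[K=M], [L], [N], [O]}: π^{-1}(V) = {K, L, M, N, O} ∈ τ ✓.
Open sets in the quotient: τ_Q = {{}, {[L]}, {[N]}, {[L], [N]}, {[O]}, {[L], [O]}, {[N], [O]}, {[L], [N], [O]}, {[K=M], [L], [N], [O]}} (9 elements).


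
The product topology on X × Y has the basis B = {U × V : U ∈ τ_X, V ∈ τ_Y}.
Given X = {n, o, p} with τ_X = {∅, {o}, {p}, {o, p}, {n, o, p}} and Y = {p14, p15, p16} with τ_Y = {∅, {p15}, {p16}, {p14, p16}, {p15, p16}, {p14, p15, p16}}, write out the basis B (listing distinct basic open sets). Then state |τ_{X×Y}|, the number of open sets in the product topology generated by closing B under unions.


Basis B = {∅ × ∅, {o} × {p15}, {o} × {p16}, {p} × {p15}, {p} × {p16}, {o} × {p14, p16}, {o} × {p15, p16}, {o, p} × {p15}, {o, p} × {p16}, {p} × {p14, p16}, {p} × {p15, p16}, {n, o, p} × {p15}, {n, o, p} × {p16}, {o} × {p14, p15, p16}, {p} × {p14, p15, p16}, {o, p} × {p14, p16}, {o, p} × {p15, p16}, {n, o, p} × {p14, p16}, {n, o, p} × {p15, p16}, {o, p} × {p14, p15, p16}, {n, o, p} × {p14, p15, p16}}; |τ_{X×Y}| = 70.

Enumerate products U × V with U ∈ τ_X, V ∈ τ_Y (deduplicated):
  ∅ × ∅ = {} (∅)
  {o} × {p15} = {(o,p15)}
  {o} × {p16} = {(o,p16)}
  {p} × {p15} = {(p,p15)}
  {p} × {p16} = {(p,p16)}
  {o} × {p14, p16} = {(o,p14), (o,p16)}
  {o} × {p15, p16} = {(o,p15), (o,p16)}
  {o, p} × {p15} = {(o,p15), (p,p15)}
  {o, p} × {p16} = {(o,p16), (p,p16)}
  {p} × {p14, p16} = {(p,p14), (p,p16)}
  {p} × {p15, p16} = {(p,p15), (p,p16)}
  {n, o, p} × {p15} = {(n,p15), (o,p15), (p,p15)}
  {n, o, p} × {p16} = {(n,p16), (o,p16), (p,p16)}
  {o} × {p14, p15, p16} = {(o,p14), (o,p15), (o,p16)}
  {p} × {p14, p15, p16} = {(p,p14), (p,p15), (p,p16)}
  {o, p} × {p14, p16} = {(o,p14), (o,p16), (p,p14), (p,p16)}
  {o, p} × {p15, p16} = {(o,p15), (o,p16), (p,p15), (p,p16)}
  {n, o, p} × {p14, p16} = {(n,p14), (n,p16), (o,p14), (o,p16), (p,p14), (p,p16)}
  {n, o, p} × {p15, p16} = {(n,p15), (n,p16), (o,p15), (o,p16), (p,p15), (p,p16)}
  {o, p} × {p14, p15, p16} = {(o,p14), (o,p15), (o,p16), (p,p14), (p,p15), (p,p16)}
  {n, o, p} × {p14, p15, p16} = {(n,p14), (n,p15), (n,p16), (o,p14), (o,p15), (o,p16), (p,p14), (p,p15), (p,p16)}
These 21 distinct sets form the basis B.
Close under arbitrary unions to get τ_{X×Y}; counting gives |τ_{X×Y}| = 70.


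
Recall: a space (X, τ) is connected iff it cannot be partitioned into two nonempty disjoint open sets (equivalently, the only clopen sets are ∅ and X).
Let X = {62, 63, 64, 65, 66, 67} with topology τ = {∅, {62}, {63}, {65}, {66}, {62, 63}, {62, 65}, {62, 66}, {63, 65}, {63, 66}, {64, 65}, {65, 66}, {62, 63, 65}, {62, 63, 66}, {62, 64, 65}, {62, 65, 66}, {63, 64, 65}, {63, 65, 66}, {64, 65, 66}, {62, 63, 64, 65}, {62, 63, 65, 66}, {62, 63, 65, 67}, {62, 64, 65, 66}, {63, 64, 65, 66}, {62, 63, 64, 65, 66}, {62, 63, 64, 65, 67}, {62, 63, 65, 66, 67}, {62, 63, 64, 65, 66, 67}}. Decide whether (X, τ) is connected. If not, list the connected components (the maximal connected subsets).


(X, τ) is disconnected; components = [{66}, {62, 63, 64, 65, 67}].

Find clopen sets (U ∈ τ with X ∖ U ∈ τ):
  U = ∅, X ∖ U = {62, 63, 64, 65, 66, 67} — both open, so U is clopen.
  U = {66}, X ∖ U = {62, 63, 64, 65, 67} — both open, so U is clopen.
  U = {62, 63, 64, 65, 67}, X ∖ U = {66} — both open, so U is clopen.
  U = {62, 63, 64, 65, 66, 67}, X ∖ U = ∅ — both open, so U is clopen.
Nontrivial clopen(s) exist: e.g. {66}. So (X, τ) is disconnected.
Compute connected components by grouping points that agree on all clopens:
  component: {66}
  component: {62, 63, 64, 65, 67}


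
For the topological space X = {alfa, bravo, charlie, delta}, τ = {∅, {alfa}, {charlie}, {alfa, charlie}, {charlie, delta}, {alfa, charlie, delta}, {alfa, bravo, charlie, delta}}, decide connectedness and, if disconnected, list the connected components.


(X, τ) is connected.

Find clopen sets (U ∈ τ with X ∖ U ∈ τ):
  U = ∅, X ∖ U = {alfa, bravo, charlie, delta} — both open, so U is clopen.
  U = {alfa, bravo, charlie, delta}, X ∖ U = ∅ — both open, so U is clopen.
Only trivial clopens (∅ and X) exist, so (X, τ) is connected.
Compute connected components by grouping points that agree on all clopens:
  component: {alfa, bravo, charlie, delta}


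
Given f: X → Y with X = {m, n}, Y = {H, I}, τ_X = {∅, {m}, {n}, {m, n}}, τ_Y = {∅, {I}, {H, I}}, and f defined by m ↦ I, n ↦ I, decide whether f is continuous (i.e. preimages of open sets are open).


f IS continuous.

Compute f^{-1}(U) for each U ∈ τ_Y:
  U = ∅: f^{-1}(U) = ∅ ∈ τ_X ✓.
  U = {I}: f^{-1}(U) = {m, n} ∈ τ_X ✓.
  U = {H, I}: f^{-1}(U) = {m, n} ∈ τ_X ✓.
Every preimage lies in τ_X, so f IS continuous.


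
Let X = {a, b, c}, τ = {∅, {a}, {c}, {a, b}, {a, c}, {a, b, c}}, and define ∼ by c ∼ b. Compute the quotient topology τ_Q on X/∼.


X/∼ = {[a], [b=c]}; |τ_Q| = 3.

Equivalence classes: [a], [b=c].
Quotient map π: X → X/∼ sends a ↦ [a], b ↦ [b=c], c ↦ [b=c].
For each subset V ⊆ X/∼, compute π^{-1}(V) ⊆ X and check whether π^{-1}(V) ∈ τ. V is open in τ_Q iff π^{-1}(V) ∈ τ.
  V = {}: π^{-1}(V) = ∅ ∈ τ ✓.
  V = {[a]}: π^{-1}(V) = {a} ∈ τ ✓.
  V = {[b=c]}: π^{-1}(V) = {b, c} ∉ τ ✗.
  V = {[a], [b=c]}: π^{-1}(V) = {a, b, c} ∈ τ ✓.
Open sets in the quotient: τ_Q = {{}, {[a]}, {[a], [b=c]}} (3 elements).


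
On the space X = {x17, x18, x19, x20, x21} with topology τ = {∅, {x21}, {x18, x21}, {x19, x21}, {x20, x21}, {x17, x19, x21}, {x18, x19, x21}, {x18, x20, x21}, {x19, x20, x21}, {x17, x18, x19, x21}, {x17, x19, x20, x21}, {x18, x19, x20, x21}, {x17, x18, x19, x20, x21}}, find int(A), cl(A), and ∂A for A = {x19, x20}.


int(A) = ∅, cl(A) = {x17, x19, x20}, ∂A = {x17, x19, x20}.

Closed sets in (X, τ) are complements of opens:
  closed(X, τ) = {∅, {x17}, {x18}, {x20}, {x17, x18}, {x17, x19}, {x17, x20}, {x18, x20}, {x17, x18, x19}, {x17, x18, x20}, {x17, x19, x20}, {x17, x18, x19, x20}, {x17, x18, x19, x20, x21}}.
int(A) = ⋃ {U ∈ τ : U ⊆ A}. Opens contained in A: ∅.
Taking the union of these: int(A) = ∅.
cl(A) = ⋂ {C closed : A ⊆ C}. Closed sets containing A: {x17, x19, x20}, {x17, x18, x19, x20}, {x17, x18, x19, x20, x21}.
Intersecting these: cl(A) = {x17, x19, x20}.
∂A = cl(A) ∖ int(A) = {x17, x19, x20} ∖ ∅ = {x17, x19, x20}.


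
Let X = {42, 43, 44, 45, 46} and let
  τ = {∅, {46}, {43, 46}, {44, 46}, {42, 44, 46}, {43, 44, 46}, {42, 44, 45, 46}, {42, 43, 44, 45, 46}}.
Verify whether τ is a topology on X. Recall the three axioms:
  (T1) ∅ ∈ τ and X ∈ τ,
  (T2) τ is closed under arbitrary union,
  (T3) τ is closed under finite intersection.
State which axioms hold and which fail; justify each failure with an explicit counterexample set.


τ is NOT a topology on X.

Axiom (T1): ∅ ∈ τ? Yes; X ∈ τ? Yes.
Axiom (T2/T3): check pairwise unions and intersections of members of τ.
Counterexample for (T2): {43, 46} ∪ {42, 44, 46} = {42, 43, 44, 46} ∉ τ. Therefore τ is NOT a topology.


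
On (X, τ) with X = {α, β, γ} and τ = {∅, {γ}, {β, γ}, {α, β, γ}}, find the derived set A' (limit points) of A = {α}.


A' = ∅

For each x ∈ X, list the open sets U ∈ τ with x ∈ U, then check whether U ∩ (A ∖ {x}) ≠ ∅ for every such U.
  x = α: open {α, β, γ} ∋ x has {α, β, γ} ∩ (A ∖ {α}) = ∅, so x is NOT a limit point.
  x = β: open {β, γ} ∋ x has {β, γ} ∩ (A ∖ {β}) = ∅, so x is NOT a limit point.
  x = γ: open {γ} ∋ x has {γ} ∩ (A ∖ {γ}) = ∅, so x is NOT a limit point.
Collecting: A' = ∅.


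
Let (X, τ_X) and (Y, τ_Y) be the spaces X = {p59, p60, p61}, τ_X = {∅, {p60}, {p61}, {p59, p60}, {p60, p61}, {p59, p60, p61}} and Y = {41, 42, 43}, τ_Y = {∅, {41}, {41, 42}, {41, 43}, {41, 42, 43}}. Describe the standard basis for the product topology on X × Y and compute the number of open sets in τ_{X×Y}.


Basis B = {∅ × ∅, {p60} × {41}, {p61} × {41}, {p59, p60} × {41}, {p60} × {41, 42}, {p60} × {41, 43}, {p60, p61} × {41}, {p61} × {41, 42}, {p61} × {41, 43}, {p59, p60, p61} × {41}, {p60} × {41, 42, 43}, {p61} × {41, 42, 43}, {p59, p60} × {41, 42}, {p59, p60} × {41, 43}, {p60, p61} × {41, 42}, {p60, p61} × {41, 43}, {p59, p60} × {41, 42, 43}, {p59, p60, p61} × {41, 42}, {p59, p60, p61} × {41, 43}, {p60, p61} × {41, 42, 43}, {p59, p60, p61} × {41, 42, 43}}; |τ_{X×Y}| = 70.

Enumerate products U × V with U ∈ τ_X, V ∈ τ_Y (deduplicated):
  ∅ × ∅ = {} (∅)
  {p60} × {41} = {(p60,41)}
  {p61} × {41} = {(p61,41)}
  {p59, p60} × {41} = {(p59,41), (p60,41)}
  {p60} × {41, 42} = {(p60,41), (p60,42)}
  {p60} × {41, 43} = {(p60,41), (p60,43)}
  {p60, p61} × {41} = {(p60,41), (p61,41)}
  {p61} × {41, 42} = {(p61,41), (p61,42)}
  {p61} × {41, 43} = {(p61,41), (p61,43)}
  {p59, p60, p61} × {41} = {(p59,41), (p60,41), (p61,41)}
  {p60} × {41, 42, 43} = {(p60,41), (p60,42), (p60,43)}
  {p61} × {41, 42, 43} = {(p61,41), (p61,42), (p61,43)}
  {p59, p60} × {41, 42} = {(p59,41), (p59,42), (p60,41), (p60,42)}
  {p59, p60} × {41, 43} = {(p59,41), (p59,43), (p60,41), (p60,43)}
  {p60, p61} × {41, 42} = {(p60,41), (p60,42), (p61,41), (p61,42)}
  {p60, p61} × {41, 43} = {(p60,41), (p60,43), (p61,41), (p61,43)}
  {p59, p60} × {41, 42, 43} = {(p59,41), (p59,42), (p59,43), (p60,41), (p60,42), (p60,43)}
  {p59, p60, p61} × {41, 42} = {(p59,41), (p59,42), (p60,41), (p60,42), (p61,41), (p61,42)}
  {p59, p60, p61} × {41, 43} = {(p59,41), (p59,43), (p60,41), (p60,43), (p61,41), (p61,43)}
  {p60, p61} × {41, 42, 43} = {(p60,41), (p60,42), (p60,43), (p61,41), (p61,42), (p61,43)}
  {p59, p60, p61} × {41, 42, 43} = {(p59,41), (p59,42), (p59,43), (p60,41), (p60,42), (p60,43), (p61,41), (p61,42), (p61,43)}
These 21 distinct sets form the basis B.
Close under arbitrary unions to get τ_{X×Y}; counting gives |τ_{X×Y}| = 70.


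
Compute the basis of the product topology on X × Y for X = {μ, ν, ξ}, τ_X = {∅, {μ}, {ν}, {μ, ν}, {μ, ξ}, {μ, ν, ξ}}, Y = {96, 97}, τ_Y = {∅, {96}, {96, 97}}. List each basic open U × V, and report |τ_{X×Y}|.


Basis B = {∅ × ∅, {μ} × {96}, {ν} × {96}, {μ} × {96, 97}, {μ, ν} × {96}, {μ, ξ} × {96}, {ν} × {96, 97}, {μ, ν, ξ} × {96}, {μ, ν} × {96, 97}, {μ, ξ} × {96, 97}, {μ, ν, ξ} × {96, 97}}; |τ_{X×Y}| = 18.

Enumerate products U × V with U ∈ τ_X, V ∈ τ_Y (deduplicated):
  ∅ × ∅ = {} (∅)
  {μ} × {96} = {(μ,96)}
  {ν} × {96} = {(ν,96)}
  {μ} × {96, 97} = {(μ,96), (μ,97)}
  {μ, ν} × {96} = {(μ,96), (ν,96)}
  {μ, ξ} × {96} = {(μ,96), (ξ,96)}
  {ν} × {96, 97} = {(ν,96), (ν,97)}
  {μ, ν, ξ} × {96} = {(μ,96), (ν,96), (ξ,96)}
  {μ, ν} × {96, 97} = {(μ,96), (μ,97), (ν,96), (ν,97)}
  {μ, ξ} × {96, 97} = {(μ,96), (μ,97), (ξ,96), (ξ,97)}
  {μ, ν, ξ} × {96, 97} = {(μ,96), (μ,97), (ν,96), (ν,97), (ξ,96), (ξ,97)}
These 11 distinct sets form the basis B.
Close under arbitrary unions to get τ_{X×Y}; counting gives |τ_{X×Y}| = 18.


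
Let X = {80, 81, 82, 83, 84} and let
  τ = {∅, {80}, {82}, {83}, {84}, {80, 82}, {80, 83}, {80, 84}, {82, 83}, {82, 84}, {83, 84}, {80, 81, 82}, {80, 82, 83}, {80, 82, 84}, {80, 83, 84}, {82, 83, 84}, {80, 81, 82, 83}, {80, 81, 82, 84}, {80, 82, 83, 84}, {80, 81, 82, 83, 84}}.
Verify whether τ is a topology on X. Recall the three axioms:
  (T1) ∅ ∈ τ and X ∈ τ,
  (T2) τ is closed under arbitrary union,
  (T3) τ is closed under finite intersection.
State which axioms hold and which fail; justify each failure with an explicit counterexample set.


τ IS a topology on X.

Axiom (T1): ∅ ∈ τ? Yes; X ∈ τ? Yes.
Axiom (T2/T3): check pairwise unions and intersections of members of τ.
All pairwise intersections and unions checked — each lies in τ. Therefore τ satisfies (T1), (T2), (T3): it IS a topology on X.


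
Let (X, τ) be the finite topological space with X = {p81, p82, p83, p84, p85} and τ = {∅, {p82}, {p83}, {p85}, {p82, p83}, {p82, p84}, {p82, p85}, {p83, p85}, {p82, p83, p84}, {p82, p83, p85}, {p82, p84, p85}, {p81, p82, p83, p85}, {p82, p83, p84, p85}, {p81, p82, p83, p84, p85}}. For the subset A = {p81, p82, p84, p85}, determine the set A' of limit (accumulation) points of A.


A' = {p81, p84}

For each x ∈ X, list the open sets U ∈ τ with x ∈ U, then check whether U ∩ (A ∖ {x}) ≠ ∅ for every such U.
  x = p81: opens ∋ x are {p81, p82, p83, p85}, {p81, p82, p83, p84, p85}; each meets A ∖ {p81}, so x IS a limit point.
  x = p82: open {p82} ∋ x has {p82} ∩ (A ∖ {p82}) = ∅, so x is NOT a limit point.
  x = p83: open {p83} ∋ x has {p83} ∩ (A ∖ {p83}) = ∅, so x is NOT a limit point.
  x = p84: opens ∋ x are {p82, p84}, {p82, p83, p84}, {p82, p84, p85}, {p82, p83, p84, p85}, {p81, p82, p83, p84, p85}; each meets A ∖ {p84}, so x IS a limit point.
  x = p85: open {p85} ∋ x has {p85} ∩ (A ∖ {p85}) = ∅, so x is NOT a limit point.
Collecting: A' = {p81, p84}.


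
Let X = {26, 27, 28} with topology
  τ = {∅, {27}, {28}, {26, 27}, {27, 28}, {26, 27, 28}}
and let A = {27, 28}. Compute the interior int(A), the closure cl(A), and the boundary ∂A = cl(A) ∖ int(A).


int(A) = {27, 28}, cl(A) = {26, 27, 28}, ∂A = {26}.

Closed sets in (X, τ) are complements of opens:
  closed(X, τ) = {∅, {26}, {28}, {26, 27}, {26, 28}, {26, 27, 28}}.
int(A) = ⋃ {U ∈ τ : U ⊆ A}. Opens contained in A: ∅, {27}, {28}, {27, 28}.
Taking the union of these: int(A) = {27, 28}.
cl(A) = ⋂ {C closed : A ⊆ C}. Closed sets containing A: {26, 27, 28}.
Intersecting these: cl(A) = {26, 27, 28}.
∂A = cl(A) ∖ int(A) = {26, 27, 28} ∖ {27, 28} = {26}.


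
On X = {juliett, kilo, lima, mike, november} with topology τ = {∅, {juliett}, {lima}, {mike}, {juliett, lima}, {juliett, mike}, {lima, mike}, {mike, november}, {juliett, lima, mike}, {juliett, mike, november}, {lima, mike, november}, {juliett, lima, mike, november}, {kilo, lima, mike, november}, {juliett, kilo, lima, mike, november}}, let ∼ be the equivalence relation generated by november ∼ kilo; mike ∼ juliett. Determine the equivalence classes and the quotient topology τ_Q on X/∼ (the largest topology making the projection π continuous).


X/∼ = {[juliett=mike], [kilo=november], [lima]}; |τ_Q| = 5.

Equivalence classes: [juliett=mike], [kilo=november], [lima].
Quotient map π: X → X/∼ sends juliett ↦ [juliett=mike], kilo ↦ [kilo=november], lima ↦ [lima], mike ↦ [juliett=mike], november ↦ [kilo=november].
For each subset V ⊆ X/∼, compute π^{-1}(V) ⊆ X and check whether π^{-1}(V) ∈ τ. V is open in τ_Q iff π^{-1}(V) ∈ τ.
  V = {}: π^{-1}(V) = ∅ ∈ τ ✓.
  V = {[juliett=mike]}: π^{-1}(V) = {juliett, mike} ∈ τ ✓.
  V = {[kilo=november]}: π^{-1}(V) = {kilo, november} ∉ τ ✗.
  V = {[juliett=mike], [kilo=november]}: π^{-1}(V) = {juliett, kilo, mike, november} ∉ τ ✗.
  V = {[lima]}: π^{-1}(V) = {lima} ∈ τ ✓.
  V = {[juliett=mike], [lima]}: π^{-1}(V) = {juliett, lima, mike} ∈ τ ✓.
  V = {[kilo=november], [lima]}: π^{-1}(V) = {kilo, lima, november} ∉ τ ✗.
  V = {[juliett=mike], [kilo=november], [lima]}: π^{-1}(V) = {juliett, kilo, lima, mike, november} ∈ τ ✓.
Open sets in the quotient: τ_Q = {{}, {[juliett=mike]}, {[lima]}, {[juliett=mike], [lima]}, {[juliett=mike], [kilo=november], [lima]}} (5 elements).


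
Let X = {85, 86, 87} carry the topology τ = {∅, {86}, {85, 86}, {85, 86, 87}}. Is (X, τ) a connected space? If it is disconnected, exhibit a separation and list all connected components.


(X, τ) is connected.

Find clopen sets (U ∈ τ with X ∖ U ∈ τ):
  U = ∅, X ∖ U = {85, 86, 87} — both open, so U is clopen.
  U = {85, 86, 87}, X ∖ U = ∅ — both open, so U is clopen.
Only trivial clopens (∅ and X) exist, so (X, τ) is connected.
Compute connected components by grouping points that agree on all clopens:
  component: {85, 86, 87}


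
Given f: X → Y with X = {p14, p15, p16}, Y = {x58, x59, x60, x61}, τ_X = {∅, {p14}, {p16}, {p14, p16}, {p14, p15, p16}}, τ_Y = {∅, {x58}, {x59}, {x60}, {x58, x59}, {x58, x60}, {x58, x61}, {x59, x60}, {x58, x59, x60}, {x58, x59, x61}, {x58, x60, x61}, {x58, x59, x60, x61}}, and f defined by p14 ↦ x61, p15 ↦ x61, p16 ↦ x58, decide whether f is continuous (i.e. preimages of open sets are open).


f IS continuous.

Compute f^{-1}(U) for each U ∈ τ_Y:
  U = ∅: f^{-1}(U) = ∅ ∈ τ_X ✓.
  U = {x58}: f^{-1}(U) = {p16} ∈ τ_X ✓.
  U = {x59}: f^{-1}(U) = ∅ ∈ τ_X ✓.
  U = {x60}: f^{-1}(U) = ∅ ∈ τ_X ✓.
  U = {x58, x59}: f^{-1}(U) = {p16} ∈ τ_X ✓.
  U = {x58, x60}: f^{-1}(U) = {p16} ∈ τ_X ✓.
  U = {x58, x61}: f^{-1}(U) = {p14, p15, p16} ∈ τ_X ✓.
  U = {x59, x60}: f^{-1}(U) = ∅ ∈ τ_X ✓.
  U = {x58, x59, x60}: f^{-1}(U) = {p16} ∈ τ_X ✓.
  U = {x58, x59, x61}: f^{-1}(U) = {p14, p15, p16} ∈ τ_X ✓.
  U = {x58, x60, x61}: f^{-1}(U) = {p14, p15, p16} ∈ τ_X ✓.
  U = {x58, x59, x60, x61}: f^{-1}(U) = {p14, p15, p16} ∈ τ_X ✓.
Every preimage lies in τ_X, so f IS continuous.


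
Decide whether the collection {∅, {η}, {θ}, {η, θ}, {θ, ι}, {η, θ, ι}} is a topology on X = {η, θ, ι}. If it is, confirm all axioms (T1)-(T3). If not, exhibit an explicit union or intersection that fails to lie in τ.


τ IS a topology on X.

Axiom (T1): ∅ ∈ τ? Yes; X ∈ τ? Yes.
Axiom (T2/T3): check pairwise unions and intersections of members of τ.
All pairwise intersections and unions checked — each lies in τ. Therefore τ satisfies (T1), (T2), (T3): it IS a topology on X.


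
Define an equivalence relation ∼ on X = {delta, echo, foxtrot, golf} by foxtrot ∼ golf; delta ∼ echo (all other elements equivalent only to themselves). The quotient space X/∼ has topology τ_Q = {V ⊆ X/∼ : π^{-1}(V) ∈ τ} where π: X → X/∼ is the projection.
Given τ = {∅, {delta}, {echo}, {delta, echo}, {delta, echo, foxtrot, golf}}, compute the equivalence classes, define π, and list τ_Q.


X/∼ = {[delta=echo], [foxtrot=golf]}; |τ_Q| = 3.

Equivalence classes: [delta=echo], [foxtrot=golf].
Quotient map π: X → X/∼ sends delta ↦ [delta=echo], echo ↦ [delta=echo], foxtrot ↦ [foxtrot=golf], golf ↦ [foxtrot=golf].
For each subset V ⊆ X/∼, compute π^{-1}(V) ⊆ X and check whether π^{-1}(V) ∈ τ. V is open in τ_Q iff π^{-1}(V) ∈ τ.
  V = {}: π^{-1}(V) = ∅ ∈ τ ✓.
  V = {[delta=echo]}: π^{-1}(V) = {delta, echo} ∈ τ ✓.
  V = {[foxtrot=golf]}: π^{-1}(V) = {foxtrot, golf} ∉ τ ✗.
  V = {[delta=echo], [foxtrot=golf]}: π^{-1}(V) = {delta, echo, foxtrot, golf} ∈ τ ✓.
Open sets in the quotient: τ_Q = {{}, {[delta=echo]}, {[delta=echo], [foxtrot=golf]}} (3 elements).


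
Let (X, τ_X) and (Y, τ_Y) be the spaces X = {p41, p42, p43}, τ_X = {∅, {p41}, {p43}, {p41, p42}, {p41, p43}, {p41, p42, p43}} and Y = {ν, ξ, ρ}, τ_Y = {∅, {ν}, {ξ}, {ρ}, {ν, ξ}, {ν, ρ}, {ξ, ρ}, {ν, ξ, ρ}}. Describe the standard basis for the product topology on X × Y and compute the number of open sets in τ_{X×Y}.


Basis B = {∅ × ∅, {p41} × {ν}, {p41} × {ξ}, {p41} × {ρ}, {p43} × {ν}, {p43} × {ξ}, {p43} × {ρ}, {p41} × {ν, ξ}, {p41} × {ν, ρ}, {p41, p42} × {ν}, {p41, p43} × {ν}, {p41} × {ξ, ρ}, {p41, p42} × {ξ}, {p41, p43} × {ξ}, {p41, p42} × {ρ}, {p41, p43} × {ρ}, {p43} × {ν, ξ}, {p43} × {ν, ρ}, {p43} × {ξ, ρ}, {p41} × {ν, ξ, ρ}, {p41, p42, p43} × {ν}, {p41, p42, p43} × {ξ}, {p41, p42, p43} × {ρ}, {p43} × {ν, ξ, ρ}, {p41, p42} × {ν, ξ}, {p41, p43} × {ν, ξ}, {p41, p42} × {ν, ρ}, {p41, p43} × {ν, ρ}, {p41, p42} × {ξ, ρ}, {p41, p43} × {ξ, ρ}, {p41, p42} × {ν, ξ, ρ}, {p41, p43} × {ν, ξ, ρ}, {p41, p42, p43} × {ν, ξ}, {p41, p42, p43} × {ν, ρ}, {p41, p42, p43} × {ξ, ρ}, {p41, p42, p43} × {ν, ξ, ρ}}; |τ_{X×Y}| = 216.

Enumerate products U × V with U ∈ τ_X, V ∈ τ_Y (deduplicated):
  ∅ × ∅ = {} (∅)
  {p41} × {ν} = {(p41,ν)}
  {p41} × {ξ} = {(p41,ξ)}
  {p41} × {ρ} = {(p41,ρ)}
  {p43} × {ν} = {(p43,ν)}
  {p43} × {ξ} = {(p43,ξ)}
  {p43} × {ρ} = {(p43,ρ)}
  {p41} × {ν, ξ} = {(p41,ν), (p41,ξ)}
  {p41} × {ν, ρ} = {(p41,ν), (p41,ρ)}
  {p41, p42} × {ν} = {(p41,ν), (p42,ν)}
  {p41, p43} × {ν} = {(p41,ν), (p43,ν)}
  {p41} × {ξ, ρ} = {(p41,ξ), (p41,ρ)}
  {p41, p42} × {ξ} = {(p41,ξ), (p42,ξ)}
  {p41, p43} × {ξ} = {(p41,ξ), (p43,ξ)}
  {p41, p42} × {ρ} = {(p41,ρ), (p42,ρ)}
  {p41, p43} × {ρ} = {(p41,ρ), (p43,ρ)}
  {p43} × {ν, ξ} = {(p43,ν), (p43,ξ)}
  {p43} × {ν, ρ} = {(p43,ν), (p43,ρ)}
  {p43} × {ξ, ρ} = {(p43,ξ), (p43,ρ)}
  {p41} × {ν, ξ, ρ} = {(p41,ν), (p41,ξ), (p41,ρ)}
  {p41, p42, p43} × {ν} = {(p41,ν), (p42,ν), (p43,ν)}
  {p41, p42, p43} × {ξ} = {(p41,ξ), (p42,ξ), (p43,ξ)}
  {p41, p42, p43} × {ρ} = {(p41,ρ), (p42,ρ), (p43,ρ)}
  {p43} × {ν, ξ, ρ} = {(p43,ν), (p43,ξ), (p43,ρ)}
  {p41, p42} × {ν, ξ} = {(p41,ν), (p41,ξ), (p42,ν), (p42,ξ)}
  {p41, p43} × {ν, ξ} = {(p41,ν), (p41,ξ), (p43,ν), (p43,ξ)}
  {p41, p42} × {ν, ρ} = {(p41,ν), (p41,ρ), (p42,ν), (p42,ρ)}
  {p41, p43} × {ν, ρ} = {(p41,ν), (p41,ρ), (p43,ν), (p43,ρ)}
  {p41, p42} × {ξ, ρ} = {(p41,ξ), (p41,ρ), (p42,ξ), (p42,ρ)}
  {p41, p43} × {ξ, ρ} = {(p41,ξ), (p41,ρ), (p43,ξ), (p43,ρ)}
  {p41, p42} × {ν, ξ, ρ} = {(p41,ν), (p41,ξ), (p41,ρ), (p42,ν), (p42,ξ), (p42,ρ)}
  {p41, p43} × {ν, ξ, ρ} = {(p41,ν), (p41,ξ), (p41,ρ), (p43,ν), (p43,ξ), (p43,ρ)}
  {p41, p42, p43} × {ν, ξ} = {(p41,ν), (p41,ξ), (p42,ν), (p42,ξ), (p43,ν), (p43,ξ)}
  {p41, p42, p43} × {ν, ρ} = {(p41,ν), (p41,ρ), (p42,ν), (p42,ρ), (p43,ν), (p43,ρ)}
  {p41, p42, p43} × {ξ, ρ} = {(p41,ξ), (p41,ρ), (p42,ξ), (p42,ρ), (p43,ξ), (p43,ρ)}
  {p41, p42, p43} × {ν, ξ, ρ} = {(p41,ν), (p41,ξ), (p41,ρ), (p42,ν), (p42,ξ), (p42,ρ), (p43,ν), (p43,ξ), (p43,ρ)}
These 36 distinct sets form the basis B.
Close under arbitrary unions to get τ_{X×Y}; counting gives |τ_{X×Y}| = 216.


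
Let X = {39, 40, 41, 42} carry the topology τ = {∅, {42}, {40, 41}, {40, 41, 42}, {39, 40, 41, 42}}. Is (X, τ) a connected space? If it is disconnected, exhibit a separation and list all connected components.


(X, τ) is connected.

Find clopen sets (U ∈ τ with X ∖ U ∈ τ):
  U = ∅, X ∖ U = {39, 40, 41, 42} — both open, so U is clopen.
  U = {39, 40, 41, 42}, X ∖ U = ∅ — both open, so U is clopen.
Only trivial clopens (∅ and X) exist, so (X, τ) is connected.
Compute connected components by grouping points that agree on all clopens:
  component: {39, 40, 41, 42}


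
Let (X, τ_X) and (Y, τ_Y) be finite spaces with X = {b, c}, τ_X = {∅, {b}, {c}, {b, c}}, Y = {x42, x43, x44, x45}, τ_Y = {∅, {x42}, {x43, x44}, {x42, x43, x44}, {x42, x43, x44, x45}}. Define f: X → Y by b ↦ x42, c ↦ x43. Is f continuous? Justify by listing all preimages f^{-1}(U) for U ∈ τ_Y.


f IS continuous.

Compute f^{-1}(U) for each U ∈ τ_Y:
  U = ∅: f^{-1}(U) = ∅ ∈ τ_X ✓.
  U = {x42}: f^{-1}(U) = {b} ∈ τ_X ✓.
  U = {x43, x44}: f^{-1}(U) = {c} ∈ τ_X ✓.
  U = {x42, x43, x44}: f^{-1}(U) = {b, c} ∈ τ_X ✓.
  U = {x42, x43, x44, x45}: f^{-1}(U) = {b, c} ∈ τ_X ✓.
Every preimage lies in τ_X, so f IS continuous.


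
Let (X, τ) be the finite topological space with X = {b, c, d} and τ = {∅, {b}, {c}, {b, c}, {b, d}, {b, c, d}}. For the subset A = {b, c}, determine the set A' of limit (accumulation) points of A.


A' = {d}

For each x ∈ X, list the open sets U ∈ τ with x ∈ U, then check whether U ∩ (A ∖ {x}) ≠ ∅ for every such U.
  x = b: open {b} ∋ x has {b} ∩ (A ∖ {b}) = ∅, so x is NOT a limit point.
  x = c: open {c} ∋ x has {c} ∩ (A ∖ {c}) = ∅, so x is NOT a limit point.
  x = d: opens ∋ x are {b, d}, {b, c, d}; each meets A ∖ {d}, so x IS a limit point.
Collecting: A' = {d}.


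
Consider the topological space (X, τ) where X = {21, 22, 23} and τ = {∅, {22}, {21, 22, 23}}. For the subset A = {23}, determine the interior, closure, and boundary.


int(A) = ∅, cl(A) = {21, 23}, ∂A = {21, 23}.

Closed sets in (X, τ) are complements of opens:
  closed(X, τ) = {∅, {21, 23}, {21, 22, 23}}.
int(A) = ⋃ {U ∈ τ : U ⊆ A}. Opens contained in A: ∅.
Taking the union of these: int(A) = ∅.
cl(A) = ⋂ {C closed : A ⊆ C}. Closed sets containing A: {21, 23}, {21, 22, 23}.
Intersecting these: cl(A) = {21, 23}.
∂A = cl(A) ∖ int(A) = {21, 23} ∖ ∅ = {21, 23}.


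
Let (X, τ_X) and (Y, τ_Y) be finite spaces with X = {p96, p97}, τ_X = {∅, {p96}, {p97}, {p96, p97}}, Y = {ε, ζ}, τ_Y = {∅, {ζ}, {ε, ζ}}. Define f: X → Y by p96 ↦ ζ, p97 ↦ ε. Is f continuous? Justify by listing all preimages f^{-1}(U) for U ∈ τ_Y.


f IS continuous.

Compute f^{-1}(U) for each U ∈ τ_Y:
  U = ∅: f^{-1}(U) = ∅ ∈ τ_X ✓.
  U = {ζ}: f^{-1}(U) = {p96} ∈ τ_X ✓.
  U = {ε, ζ}: f^{-1}(U) = {p96, p97} ∈ τ_X ✓.
Every preimage lies in τ_X, so f IS continuous.


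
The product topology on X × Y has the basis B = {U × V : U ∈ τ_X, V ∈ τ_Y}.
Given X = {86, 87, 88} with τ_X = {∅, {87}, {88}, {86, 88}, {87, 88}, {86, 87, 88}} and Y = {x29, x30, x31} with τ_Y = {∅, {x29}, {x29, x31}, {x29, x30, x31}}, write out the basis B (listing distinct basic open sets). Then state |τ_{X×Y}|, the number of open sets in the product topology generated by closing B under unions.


Basis B = {∅ × ∅, {87} × {x29}, {88} × {x29}, {86, 88} × {x29}, {87} × {x29, x31}, {87, 88} × {x29}, {88} × {x29, x31}, {86, 87, 88} × {x29}, {87} × {x29, x30, x31}, {88} × {x29, x30, x31}, {86, 88} × {x29, x31}, {87, 88} × {x29, x31}, {86, 88} × {x29, x30, x31}, {86, 87, 88} × {x29, x31}, {87, 88} × {x29, x30, x31}, {86, 87, 88} × {x29, x30, x31}}; |τ_{X×Y}| = 40.

Enumerate products U × V with U ∈ τ_X, V ∈ τ_Y (deduplicated):
  ∅ × ∅ = {} (∅)
  {87} × {x29} = {(87,x29)}
  {88} × {x29} = {(88,x29)}
  {86, 88} × {x29} = {(86,x29), (88,x29)}
  {87} × {x29, x31} = {(87,x29), (87,x31)}
  {87, 88} × {x29} = {(87,x29), (88,x29)}
  {88} × {x29, x31} = {(88,x29), (88,x31)}
  {86, 87, 88} × {x29} = {(86,x29), (87,x29), (88,x29)}
  {87} × {x29, x30, x31} = {(87,x29), (87,x30), (87,x31)}
  {88} × {x29, x30, x31} = {(88,x29), (88,x30), (88,x31)}
  {86, 88} × {x29, x31} = {(86,x29), (86,x31), (88,x29), (88,x31)}
  {87, 88} × {x29, x31} = {(87,x29), (87,x31), (88,x29), (88,x31)}
  {86, 88} × {x29, x30, x31} = {(86,x29), (86,x30), (86,x31), (88,x29), (88,x30), (88,x31)}
  {86, 87, 88} × {x29, x31} = {(86,x29), (86,x31), (87,x29), (87,x31), (88,x29), (88,x31)}
  {87, 88} × {x29, x30, x31} = {(87,x29), (87,x30), (87,x31), (88,x29), (88,x30), (88,x31)}
  {86, 87, 88} × {x29, x30, x31} = {(86,x29), (86,x30), (86,x31), (87,x29), (87,x30), (87,x31), (88,x29), (88,x30), (88,x31)}
These 16 distinct sets form the basis B.
Close under arbitrary unions to get τ_{X×Y}; counting gives |τ_{X×Y}| = 40.


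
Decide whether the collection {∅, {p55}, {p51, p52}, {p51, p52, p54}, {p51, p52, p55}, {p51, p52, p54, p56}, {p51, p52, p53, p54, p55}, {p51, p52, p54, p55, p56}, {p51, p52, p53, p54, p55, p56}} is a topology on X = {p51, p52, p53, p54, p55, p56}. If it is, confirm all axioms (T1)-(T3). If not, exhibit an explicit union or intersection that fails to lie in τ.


τ is NOT a topology on X.

Axiom (T1): ∅ ∈ τ? Yes; X ∈ τ? Yes.
Axiom (T2/T3): check pairwise unions and intersections of members of τ.
Counterexample for (T2): {p55} ∪ {p51, p52, p54} = {p51, p52, p54, p55} ∉ τ. Therefore τ is NOT a topology.


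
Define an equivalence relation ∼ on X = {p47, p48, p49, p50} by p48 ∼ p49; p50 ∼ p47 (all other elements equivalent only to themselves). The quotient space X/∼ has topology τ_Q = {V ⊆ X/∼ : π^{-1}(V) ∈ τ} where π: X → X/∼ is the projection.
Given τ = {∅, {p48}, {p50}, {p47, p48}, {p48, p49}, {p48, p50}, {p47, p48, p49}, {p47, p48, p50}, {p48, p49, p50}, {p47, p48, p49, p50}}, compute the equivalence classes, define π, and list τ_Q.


X/∼ = {[p47=p50], [p48=p49]}; |τ_Q| = 3.

Equivalence classes: [p47=p50], [p48=p49].
Quotient map π: X → X/∼ sends p47 ↦ [p47=p50], p48 ↦ [p48=p49], p49 ↦ [p48=p49], p50 ↦ [p47=p50].
For each subset V ⊆ X/∼, compute π^{-1}(V) ⊆ X and check whether π^{-1}(V) ∈ τ. V is open in τ_Q iff π^{-1}(V) ∈ τ.
  V = {}: π^{-1}(V) = ∅ ∈ τ ✓.
  V = {[p47=p50]}: π^{-1}(V) = {p47, p50} ∉ τ ✗.
  V = {[p48=p49]}: π^{-1}(V) = {p48, p49} ∈ τ ✓.
  V = {[p47=p50], [p48=p49]}: π^{-1}(V) = {p47, p48, p49, p50} ∈ τ ✓.
Open sets in the quotient: τ_Q = {{}, {[p48=p49]}, {[p47=p50], [p48=p49]}} (3 elements).


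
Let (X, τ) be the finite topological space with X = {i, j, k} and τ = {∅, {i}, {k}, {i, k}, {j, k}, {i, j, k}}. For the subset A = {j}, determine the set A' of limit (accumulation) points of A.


A' = ∅

For each x ∈ X, list the open sets U ∈ τ with x ∈ U, then check whether U ∩ (A ∖ {x}) ≠ ∅ for every such U.
  x = i: open {i} ∋ x has {i} ∩ (A ∖ {i}) = ∅, so x is NOT a limit point.
  x = j: open {j, k} ∋ x has {j, k} ∩ (A ∖ {j}) = ∅, so x is NOT a limit point.
  x = k: open {k} ∋ x has {k} ∩ (A ∖ {k}) = ∅, so x is NOT a limit point.
Collecting: A' = ∅.


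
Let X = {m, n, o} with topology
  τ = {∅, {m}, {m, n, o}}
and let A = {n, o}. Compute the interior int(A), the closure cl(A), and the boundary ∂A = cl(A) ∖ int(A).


int(A) = ∅, cl(A) = {n, o}, ∂A = {n, o}.

Closed sets in (X, τ) are complements of opens:
  closed(X, τ) = {∅, {n, o}, {m, n, o}}.
int(A) = ⋃ {U ∈ τ : U ⊆ A}. Opens contained in A: ∅.
Taking the union of these: int(A) = ∅.
cl(A) = ⋂ {C closed : A ⊆ C}. Closed sets containing A: {n, o}, {m, n, o}.
Intersecting these: cl(A) = {n, o}.
∂A = cl(A) ∖ int(A) = {n, o} ∖ ∅ = {n, o}.


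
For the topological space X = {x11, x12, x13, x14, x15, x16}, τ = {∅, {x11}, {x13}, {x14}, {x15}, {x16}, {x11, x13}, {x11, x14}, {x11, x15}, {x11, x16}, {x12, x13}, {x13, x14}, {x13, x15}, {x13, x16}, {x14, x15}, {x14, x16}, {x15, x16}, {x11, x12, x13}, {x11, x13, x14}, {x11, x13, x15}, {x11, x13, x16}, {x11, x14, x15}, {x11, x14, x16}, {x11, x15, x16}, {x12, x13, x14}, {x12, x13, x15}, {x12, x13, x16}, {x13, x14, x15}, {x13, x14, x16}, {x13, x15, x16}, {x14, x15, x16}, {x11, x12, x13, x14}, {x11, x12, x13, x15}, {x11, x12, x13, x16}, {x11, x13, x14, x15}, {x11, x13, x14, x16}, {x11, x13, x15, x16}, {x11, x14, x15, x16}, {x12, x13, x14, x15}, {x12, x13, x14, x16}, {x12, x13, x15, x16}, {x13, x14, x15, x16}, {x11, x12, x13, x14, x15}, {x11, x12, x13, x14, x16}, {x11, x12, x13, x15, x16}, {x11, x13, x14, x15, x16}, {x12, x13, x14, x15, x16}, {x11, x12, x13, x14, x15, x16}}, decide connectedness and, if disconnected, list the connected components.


(X, τ) is disconnected; components = [{x11}, {x14}, {x15}, {x16}, {x12, x13}].

Find clopen sets (U ∈ τ with X ∖ U ∈ τ):
  U = ∅, X ∖ U = {x11, x12, x13, x14, x15, x16} — both open, so U is clopen.
  U = {x11}, X ∖ U = {x12, x13, x14, x15, x16} — both open, so U is clopen.
  U = {x14}, X ∖ U = {x11, x12, x13, x15, x16} — both open, so U is clopen.
  U = {x15}, X ∖ U = {x11, x12, x13, x14, x16} — both open, so U is clopen.
  U = {x16}, X ∖ U = {x11, x12, x13, x14, x15} — both open, so U is clopen.
  U = {x11, x14}, X ∖ U = {x12, x13, x15, x16} — both open, so U is clopen.
  U = {x11, x15}, X ∖ U = {x12, x13, x14, x16} — both open, so U is clopen.
  U = {x11, x16}, X ∖ U = {x12, x13, x14, x15} — both open, so U is clopen.
  U = {x12, x13}, X ∖ U = {x11, x14, x15, x16} — both open, so U is clopen.
  U = {x14, x15}, X ∖ U = {x11, x12, x13, x16} — both open, so U is clopen.
  U = {x14, x16}, X ∖ U = {x11, x12, x13, x15} — both open, so U is clopen.
  U = {x15, x16}, X ∖ U = {x11, x12, x13, x14} — both open, so U is clopen.
  U = {x11, x12, x13}, X ∖ U = {x14, x15, x16} — both open, so U is clopen.
  U = {x11, x14, x15}, X ∖ U = {x12, x13, x16} — both open, so U is clopen.
  U = {x11, x14, x16}, X ∖ U = {x12, x13, x15} — both open, so U is clopen.
  U = {x11, x15, x16}, X ∖ U = {x12, x13, x14} — both open, so U is clopen.
  U = {x12, x13, x14}, X ∖ U = {x11, x15, x16} — both open, so U is clopen.
  U = {x12, x13, x15}, X ∖ U = {x11, x14, x16} — both open, so U is clopen.
  U = {x12, x13, x16}, X ∖ U = {x11, x14, x15} — both open, so U is clopen.
  U = {x14, x15, x16}, X ∖ U = {x11, x12, x13} — both open, so U is clopen.
  U = {x11, x12, x13, x14}, X ∖ U = {x15, x16} — both open, so U is clopen.
  U = {x11, x12, x13, x15}, X ∖ U = {x14, x16} — both open, so U is clopen.
  U = {x11, x12, x13, x16}, X ∖ U = {x14, x15} — both open, so U is clopen.
  U = {x11, x14, x15, x16}, X ∖ U = {x12, x13} — both open, so U is clopen.
  U = {x12, x13, x14, x15}, X ∖ U = {x11, x16} — both open, so U is clopen.
  U = {x12, x13, x14, x16}, X ∖ U = {x11, x15} — both open, so U is clopen.
  U = {x12, x13, x15, x16}, X ∖ U = {x11, x14} — both open, so U is clopen.
  U = {x11, x12, x13, x14, x15}, X ∖ U = {x16} — both open, so U is clopen.
  U = {x11, x12, x13, x14, x16}, X ∖ U = {x15} — both open, so U is clopen.
  U = {x11, x12, x13, x15, x16}, X ∖ U = {x14} — both open, so U is clopen.
  U = {x12, x13, x14, x15, x16}, X ∖ U = {x11} — both open, so U is clopen.
  U = {x11, x12, x13, x14, x15, x16}, X ∖ U = ∅ — both open, so U is clopen.
Nontrivial clopen(s) exist: e.g. {x11, x14, x15}. So (X, τ) is disconnected.
Compute connected components by grouping points that agree on all clopens:
  component: {x11}
  component: {x14}
  component: {x15}
  component: {x16}
  component: {x12, x13}
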